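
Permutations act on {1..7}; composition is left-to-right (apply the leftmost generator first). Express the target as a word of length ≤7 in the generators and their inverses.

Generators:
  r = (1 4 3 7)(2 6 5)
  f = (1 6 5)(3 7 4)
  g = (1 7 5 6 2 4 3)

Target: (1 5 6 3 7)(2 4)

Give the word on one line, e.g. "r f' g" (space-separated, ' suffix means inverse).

  after r: (1 4 3 7)(2 6 5)
  after g': (1 2 5 6 7 3)
  after r': (1 5 2 6 3 7 4)
  after f': (1 6 4 5 2)
  after r: (1 5 6 3 7)(2 4)

r g' r' f' r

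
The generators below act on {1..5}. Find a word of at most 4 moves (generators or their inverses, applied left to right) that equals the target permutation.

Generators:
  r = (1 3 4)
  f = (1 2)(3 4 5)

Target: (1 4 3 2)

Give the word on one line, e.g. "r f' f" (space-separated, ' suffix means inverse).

  after r': (1 4 3)
  after f: (1 5 3 2)
  after f: (1 3)(4 5)
  after f: (1 4 3 2)

r' f f f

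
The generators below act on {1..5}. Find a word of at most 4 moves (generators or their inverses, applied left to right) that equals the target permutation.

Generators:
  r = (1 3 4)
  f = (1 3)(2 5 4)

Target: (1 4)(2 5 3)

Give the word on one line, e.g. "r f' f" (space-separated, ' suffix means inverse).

  after r: (1 3 4)
  after f: (2 5 4 3)
  after r: (1 3 2 5)
  after r: (1 4)(2 5 3)

r f r r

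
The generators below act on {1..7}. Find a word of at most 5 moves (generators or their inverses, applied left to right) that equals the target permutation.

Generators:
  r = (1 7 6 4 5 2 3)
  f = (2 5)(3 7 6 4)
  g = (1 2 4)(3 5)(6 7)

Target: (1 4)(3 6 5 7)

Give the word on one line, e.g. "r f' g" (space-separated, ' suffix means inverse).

f' g' r f g

  after f': (2 5)(3 4 6 7)
  after g': (1 4 7 5)(2 3)
  after r: (1 5 7 2)(4 6)
  after f: (1 2)(3 7 5 6)
  after g: (1 4)(3 6 5 7)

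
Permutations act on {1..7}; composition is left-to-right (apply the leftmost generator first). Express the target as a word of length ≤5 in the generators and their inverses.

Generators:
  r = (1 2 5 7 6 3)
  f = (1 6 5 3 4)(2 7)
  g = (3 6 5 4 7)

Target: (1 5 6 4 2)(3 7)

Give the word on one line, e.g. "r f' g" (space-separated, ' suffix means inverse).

  after g': (3 7 4 5 6)
  after r': (1 3 5 7 4 2)
  after g: (1 6 5 3 4 2)
  after g: (1 5 6 4 2)(3 7)

g' r' g g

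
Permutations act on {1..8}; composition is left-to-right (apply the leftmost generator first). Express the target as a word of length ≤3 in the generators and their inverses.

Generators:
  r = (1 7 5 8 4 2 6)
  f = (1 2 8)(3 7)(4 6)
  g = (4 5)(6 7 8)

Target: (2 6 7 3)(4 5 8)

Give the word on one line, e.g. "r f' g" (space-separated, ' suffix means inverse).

f' g' r'

  after f': (1 8 2)(3 7)(4 6)
  after g': (1 7 3 6 5 4 8 2)
  after r': (2 6 7 3)(4 5 8)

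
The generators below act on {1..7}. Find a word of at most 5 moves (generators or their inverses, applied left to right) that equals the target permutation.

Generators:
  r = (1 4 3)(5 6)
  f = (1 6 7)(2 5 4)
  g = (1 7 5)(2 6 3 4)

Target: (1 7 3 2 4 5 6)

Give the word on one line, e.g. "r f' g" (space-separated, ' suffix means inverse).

r f' g f'

  after r: (1 4 3)(5 6)
  after f': (1 5)(2 4 3 7 6)
  after g: (3 5 7)
  after f': (1 7 3 2 4 5 6)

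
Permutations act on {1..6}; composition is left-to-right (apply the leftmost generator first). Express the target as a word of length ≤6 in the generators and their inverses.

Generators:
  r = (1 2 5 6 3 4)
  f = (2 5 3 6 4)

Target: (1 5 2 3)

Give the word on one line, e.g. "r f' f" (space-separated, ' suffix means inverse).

r' f' f' r' r'

  after r': (1 4 3 6 5 2)
  after f': (1 6 2)(4 5)
  after f': (1 3 5 6 4 2)
  after r': (1 6 3 2 4)
  after r': (1 5 2 3)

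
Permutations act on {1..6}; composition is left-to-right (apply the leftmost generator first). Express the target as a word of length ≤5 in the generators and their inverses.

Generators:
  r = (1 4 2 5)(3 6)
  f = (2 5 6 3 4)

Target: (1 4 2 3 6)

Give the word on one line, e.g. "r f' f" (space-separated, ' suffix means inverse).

  after r: (1 4 2 5)(3 6)
  after f: (1 2 6 4 5)
  after r': (1 4 2 3 6)

r f r'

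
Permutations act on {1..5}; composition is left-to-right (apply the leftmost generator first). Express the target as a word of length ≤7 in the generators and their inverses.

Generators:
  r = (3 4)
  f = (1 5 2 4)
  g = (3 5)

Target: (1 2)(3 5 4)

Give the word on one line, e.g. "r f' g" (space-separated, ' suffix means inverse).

f f g' r' r'

  after f: (1 5 2 4)
  after f: (1 2)(4 5)
  after g': (1 2)(3 5 4)
  after r': (1 2)(3 5)
  after r': (1 2)(3 5 4)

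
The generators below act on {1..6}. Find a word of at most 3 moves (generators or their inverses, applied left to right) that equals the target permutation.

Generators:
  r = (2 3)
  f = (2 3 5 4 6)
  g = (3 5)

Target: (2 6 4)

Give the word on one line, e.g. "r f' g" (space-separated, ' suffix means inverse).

f' g' r'

  after f': (2 6 4 5 3)
  after g': (2 6 4 3)
  after r': (2 6 4)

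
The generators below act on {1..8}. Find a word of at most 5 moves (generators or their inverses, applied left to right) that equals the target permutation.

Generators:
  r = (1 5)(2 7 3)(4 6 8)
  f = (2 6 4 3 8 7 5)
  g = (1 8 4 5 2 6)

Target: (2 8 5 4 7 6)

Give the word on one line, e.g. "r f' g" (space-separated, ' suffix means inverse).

  after f: (2 6 4 3 8 7 5)
  after r: (1 5 7)(2 8 3 4)
  after g': (1 4 5 7 6 2)(3 8)
  after f': (1 6 5 8 4 7 2)
  after g: (2 8 5 4 7 6)

f r g' f' g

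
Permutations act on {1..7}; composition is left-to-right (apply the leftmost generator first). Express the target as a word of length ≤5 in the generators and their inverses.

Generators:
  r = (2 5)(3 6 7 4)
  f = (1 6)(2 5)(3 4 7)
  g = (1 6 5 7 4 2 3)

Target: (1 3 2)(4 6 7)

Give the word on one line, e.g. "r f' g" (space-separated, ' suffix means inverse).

  after r: (2 5)(3 6 7 4)
  after g: (1 6 4)(2 7)(3 5)
  after g: (1 5)(2 4 6)(3 7)
  after f': (1 2 3 4)(5 6)
  after g: (1 3 2)(4 6 7)

r g g f' g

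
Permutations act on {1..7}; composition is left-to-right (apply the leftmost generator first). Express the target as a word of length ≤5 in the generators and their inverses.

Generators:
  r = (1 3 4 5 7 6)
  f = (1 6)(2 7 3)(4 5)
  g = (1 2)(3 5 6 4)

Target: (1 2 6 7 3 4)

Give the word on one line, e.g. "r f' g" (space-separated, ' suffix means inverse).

g' r g' g'

  after g': (1 2)(3 4 6 5)
  after r: (1 2 3 5 4)(6 7)
  after g': (2 4)(5 6 7)
  after g': (1 2 6 7 3 4)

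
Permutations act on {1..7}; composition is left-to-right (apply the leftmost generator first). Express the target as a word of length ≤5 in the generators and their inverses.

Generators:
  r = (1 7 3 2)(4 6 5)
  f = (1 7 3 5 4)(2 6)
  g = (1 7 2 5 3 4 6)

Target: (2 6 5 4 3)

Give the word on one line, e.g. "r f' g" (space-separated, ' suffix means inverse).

f f r' g r

  after f: (1 7 3 5 4)(2 6)
  after f: (1 3 4 7 5)
  after r': (1 7 6 4)(2 3 5)
  after g: (1 2 4 7)
  after r: (2 6 5 4 3)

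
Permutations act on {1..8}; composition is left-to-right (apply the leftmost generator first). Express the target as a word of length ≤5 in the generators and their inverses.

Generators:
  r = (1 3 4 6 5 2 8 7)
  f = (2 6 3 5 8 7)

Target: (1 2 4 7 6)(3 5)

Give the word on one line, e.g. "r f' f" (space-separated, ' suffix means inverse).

  after f': (2 7 8 5 3 6)
  after r: (1 3 5 4 6 8 2)
  after r: (1 4 5 6 7)(2 3)
  after r: (1 6)(2 4)(3 8 7)
  after f': (1 2 4 7 6)(3 5)

f' r r r f'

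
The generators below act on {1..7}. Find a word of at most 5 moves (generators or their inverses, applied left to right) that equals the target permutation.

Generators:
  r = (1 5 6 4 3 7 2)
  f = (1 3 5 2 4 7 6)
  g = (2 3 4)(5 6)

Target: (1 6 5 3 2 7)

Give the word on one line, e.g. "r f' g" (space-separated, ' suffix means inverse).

f' r g f' r

  after f': (1 6 7 4 2 5 3)
  after r: (1 4)(2 6)(3 5 7)
  after g: (1 2 5 7 4)(3 6)
  after f': (1 5 4 6)(2 3 7)
  after r: (1 6 5 3 2 7)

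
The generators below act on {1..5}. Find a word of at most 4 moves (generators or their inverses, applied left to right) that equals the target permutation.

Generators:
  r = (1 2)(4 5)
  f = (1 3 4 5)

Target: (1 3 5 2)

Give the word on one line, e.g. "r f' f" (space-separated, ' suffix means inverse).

f r

  after f: (1 3 4 5)
  after r: (1 3 5 2)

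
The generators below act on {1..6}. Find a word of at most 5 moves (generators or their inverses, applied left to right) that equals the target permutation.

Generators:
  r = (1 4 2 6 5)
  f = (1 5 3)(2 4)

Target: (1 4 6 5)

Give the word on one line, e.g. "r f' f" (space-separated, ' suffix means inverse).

f' f' f' r

  after f': (1 3 5)(2 4)
  after f': (1 5 3)
  after f': (2 4)
  after r: (1 4 6 5)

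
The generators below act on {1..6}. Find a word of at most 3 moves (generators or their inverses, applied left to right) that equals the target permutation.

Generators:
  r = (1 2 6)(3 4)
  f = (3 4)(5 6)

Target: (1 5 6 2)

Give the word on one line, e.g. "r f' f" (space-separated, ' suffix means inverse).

  after r': (1 6 2)(3 4)
  after f': (1 5 6 2)

r' f'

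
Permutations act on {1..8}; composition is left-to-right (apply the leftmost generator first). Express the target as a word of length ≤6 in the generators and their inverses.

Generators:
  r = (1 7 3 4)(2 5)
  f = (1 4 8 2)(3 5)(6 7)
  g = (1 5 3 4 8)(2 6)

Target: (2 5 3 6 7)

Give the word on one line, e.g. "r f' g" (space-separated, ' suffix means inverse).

  after g': (1 8 4 3 5)(2 6)
  after r: (1 8)(2 6 5 7 3)
  after g': (1 4 3 6)(5 7)
  after r: (2 5 3 6 7)

g' r g' r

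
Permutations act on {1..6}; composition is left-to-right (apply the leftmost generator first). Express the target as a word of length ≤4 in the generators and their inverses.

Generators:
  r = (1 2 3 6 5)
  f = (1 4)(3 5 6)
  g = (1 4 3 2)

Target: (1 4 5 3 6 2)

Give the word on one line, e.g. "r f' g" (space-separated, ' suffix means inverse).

f r'

  after f: (1 4)(3 5 6)
  after r': (1 4 5 3 6 2)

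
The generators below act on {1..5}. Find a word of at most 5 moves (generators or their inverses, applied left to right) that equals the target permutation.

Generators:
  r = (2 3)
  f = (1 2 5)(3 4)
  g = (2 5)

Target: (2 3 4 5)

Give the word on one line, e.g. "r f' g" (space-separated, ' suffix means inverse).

f' f' f' r g'

  after f': (1 5 2)(3 4)
  after f': (1 2 5)
  after f': (3 4)
  after r: (2 3 4)
  after g': (2 3 4 5)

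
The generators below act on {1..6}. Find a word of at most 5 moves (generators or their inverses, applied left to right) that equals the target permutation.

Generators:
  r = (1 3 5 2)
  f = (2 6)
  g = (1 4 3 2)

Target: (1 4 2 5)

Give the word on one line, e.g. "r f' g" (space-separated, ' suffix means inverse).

  after g: (1 4 3 2)
  after r': (1 4)(3 5)
  after g': (2 3 5 4)
  after r: (1 3 2 5 4)
  after g': (1 4 2 5)

g r' g' r g'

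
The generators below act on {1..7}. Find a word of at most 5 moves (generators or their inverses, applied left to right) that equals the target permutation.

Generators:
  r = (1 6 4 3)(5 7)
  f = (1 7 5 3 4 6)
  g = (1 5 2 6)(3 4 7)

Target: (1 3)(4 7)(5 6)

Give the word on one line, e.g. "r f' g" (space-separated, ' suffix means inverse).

f' f' f'

  after f': (1 6 4 3 5 7)
  after f': (1 4 5)(3 7 6)
  after f': (1 3)(4 7)(5 6)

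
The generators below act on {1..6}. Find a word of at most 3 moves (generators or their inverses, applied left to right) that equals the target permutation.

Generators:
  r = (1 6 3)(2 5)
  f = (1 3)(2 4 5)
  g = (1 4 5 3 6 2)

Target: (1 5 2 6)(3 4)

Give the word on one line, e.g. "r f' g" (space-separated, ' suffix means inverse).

g' f'

  after g': (1 2 6 3 5 4)
  after f': (1 5 2 6)(3 4)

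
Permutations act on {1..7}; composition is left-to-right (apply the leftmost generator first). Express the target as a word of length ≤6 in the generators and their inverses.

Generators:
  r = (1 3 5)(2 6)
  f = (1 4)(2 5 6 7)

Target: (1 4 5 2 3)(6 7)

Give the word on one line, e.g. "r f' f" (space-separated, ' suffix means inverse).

  after f': (1 4)(2 7 6 5)
  after f': (2 6)(5 7)
  after f': (1 4)(2 5 6 7)
  after r': (1 4 5 2 3)(6 7)

f' f' f' r'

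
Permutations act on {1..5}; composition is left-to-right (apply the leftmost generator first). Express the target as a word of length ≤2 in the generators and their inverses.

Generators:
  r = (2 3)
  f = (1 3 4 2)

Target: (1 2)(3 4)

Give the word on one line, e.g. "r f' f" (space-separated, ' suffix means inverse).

r f'

  after r: (2 3)
  after f': (1 2)(3 4)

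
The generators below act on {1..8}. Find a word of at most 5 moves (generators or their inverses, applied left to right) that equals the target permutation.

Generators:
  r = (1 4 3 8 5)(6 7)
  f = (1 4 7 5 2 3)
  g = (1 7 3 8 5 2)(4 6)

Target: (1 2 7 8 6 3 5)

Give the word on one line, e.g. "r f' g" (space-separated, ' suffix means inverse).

  after f: (1 4 7 5 2 3)
  after r: (1 3 4 6 7)(2 8 5)
  after r: (1 8)(2 5)(4 7)
  after r: (1 5 2)(3 8 4 6 7)
  after g: (1 2 7 8 6 3 5)

f r r r g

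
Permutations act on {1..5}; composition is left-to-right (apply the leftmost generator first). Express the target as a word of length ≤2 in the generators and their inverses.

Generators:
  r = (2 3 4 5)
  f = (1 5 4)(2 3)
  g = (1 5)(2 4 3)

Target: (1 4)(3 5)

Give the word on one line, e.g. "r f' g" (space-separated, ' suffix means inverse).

  after r: (2 3 4 5)
  after f': (1 4)(3 5)

r f'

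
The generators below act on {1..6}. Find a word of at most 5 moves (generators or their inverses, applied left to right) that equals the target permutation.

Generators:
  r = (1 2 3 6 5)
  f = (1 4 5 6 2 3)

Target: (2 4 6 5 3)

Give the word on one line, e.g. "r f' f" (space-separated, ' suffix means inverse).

  after r: (1 2 3 6 5)
  after f': (1 6 4)(3 5)
  after r': (1 3 6 4 5 2)
  after f: (2 4 6 5 3)

r f' r' f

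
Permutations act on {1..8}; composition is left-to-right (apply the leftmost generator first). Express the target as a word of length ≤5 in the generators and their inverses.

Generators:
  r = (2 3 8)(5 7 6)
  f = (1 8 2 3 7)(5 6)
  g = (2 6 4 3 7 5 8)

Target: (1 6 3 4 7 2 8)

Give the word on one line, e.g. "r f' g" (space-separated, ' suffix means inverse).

g r f f g

  after g: (2 6 4 3 7 5 8)
  after r: (2 5)(3 6 4 8)
  after f: (1 8 7)(2 6 4)(3 5)
  after f: (1 2 5 7 8)(3 6 4)
  after g: (1 6 3 4 7 2 8)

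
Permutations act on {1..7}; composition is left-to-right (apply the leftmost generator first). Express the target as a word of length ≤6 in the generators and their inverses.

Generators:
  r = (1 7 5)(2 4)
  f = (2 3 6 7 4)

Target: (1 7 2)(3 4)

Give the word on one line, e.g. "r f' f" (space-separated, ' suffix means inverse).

  after r': (1 5 7)(2 4)
  after f': (1 5 6 3 2 7)
  after r: (2 5 6 3 4)
  after f: (2 5 7 4 3)
  after r: (1 7 2)(3 4)

r' f' r f r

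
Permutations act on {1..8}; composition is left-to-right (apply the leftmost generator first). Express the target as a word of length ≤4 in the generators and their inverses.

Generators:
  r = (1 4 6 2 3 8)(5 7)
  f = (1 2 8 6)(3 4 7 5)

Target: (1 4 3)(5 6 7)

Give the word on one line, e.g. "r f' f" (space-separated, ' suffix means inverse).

  after f: (1 2 8 6)(3 4 7 5)
  after r: (1 3 6 4 5 8 2)
  after f: (1 4 3)(5 6 7)

f r f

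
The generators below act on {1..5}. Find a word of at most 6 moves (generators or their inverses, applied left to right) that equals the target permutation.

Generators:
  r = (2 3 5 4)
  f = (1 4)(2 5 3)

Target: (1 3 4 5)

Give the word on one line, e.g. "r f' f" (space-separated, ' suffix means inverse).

r f' r' f' f'

  after r: (2 3 5 4)
  after f': (1 4 3 2 5)
  after r': (1 5)(2 3 4)
  after f': (1 2 5 4 3)
  after f': (1 3 4 5)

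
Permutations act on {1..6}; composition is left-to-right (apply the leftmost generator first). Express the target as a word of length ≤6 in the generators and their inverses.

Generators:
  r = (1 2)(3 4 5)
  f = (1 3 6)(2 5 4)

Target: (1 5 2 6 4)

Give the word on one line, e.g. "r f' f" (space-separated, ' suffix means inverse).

r f f r

  after r: (1 2)(3 4 5)
  after f: (1 5 6)(2 3)
  after f: (1 4 2 6 3 5)
  after r: (1 5 2 6 4)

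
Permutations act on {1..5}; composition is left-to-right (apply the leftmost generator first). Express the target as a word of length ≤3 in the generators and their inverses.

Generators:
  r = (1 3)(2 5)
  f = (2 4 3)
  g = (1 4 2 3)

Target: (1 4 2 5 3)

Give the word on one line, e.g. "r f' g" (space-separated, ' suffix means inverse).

  after r: (1 3)(2 5)
  after f': (1 4 2 5 3)

r f'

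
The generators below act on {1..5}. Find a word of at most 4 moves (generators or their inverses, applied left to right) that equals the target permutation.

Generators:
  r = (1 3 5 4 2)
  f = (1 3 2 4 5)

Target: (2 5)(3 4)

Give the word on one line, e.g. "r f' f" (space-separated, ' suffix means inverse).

f r'

  after f: (1 3 2 4 5)
  after r': (2 5)(3 4)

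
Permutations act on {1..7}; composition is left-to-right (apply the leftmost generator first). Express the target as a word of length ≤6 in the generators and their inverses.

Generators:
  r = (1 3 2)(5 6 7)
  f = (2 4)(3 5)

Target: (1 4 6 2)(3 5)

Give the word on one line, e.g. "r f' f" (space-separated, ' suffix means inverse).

  after f': (2 4)(3 5)
  after r': (1 2 4 3 7 6 5)
  after f: (1 4 5)(3 7 6)
  after r': (1 4 7 5 2 3 6)
  after r': (1 4 6 2)(3 5)

f' r' f r' r'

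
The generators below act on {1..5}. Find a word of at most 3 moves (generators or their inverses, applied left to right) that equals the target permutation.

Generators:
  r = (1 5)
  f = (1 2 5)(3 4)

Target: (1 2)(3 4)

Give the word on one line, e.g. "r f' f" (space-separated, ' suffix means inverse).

  after r: (1 5)
  after f': (1 2)(3 4)

r f'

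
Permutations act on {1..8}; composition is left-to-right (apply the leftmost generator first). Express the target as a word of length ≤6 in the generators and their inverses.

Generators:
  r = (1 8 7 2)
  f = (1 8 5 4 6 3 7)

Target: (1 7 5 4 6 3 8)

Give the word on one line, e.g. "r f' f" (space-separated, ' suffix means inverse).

f r f' r f

  after f: (1 8 5 4 6 3 7)
  after r: (1 7 8 5 4 6 3 2)
  after f': (1 3 2 7)
  after r: (1 3)(7 8)
  after f: (1 7 5 4 6 3 8)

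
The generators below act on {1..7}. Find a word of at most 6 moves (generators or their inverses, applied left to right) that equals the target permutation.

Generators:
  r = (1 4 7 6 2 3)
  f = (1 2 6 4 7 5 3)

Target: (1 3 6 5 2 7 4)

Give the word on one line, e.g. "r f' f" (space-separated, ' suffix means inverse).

f r f' r f

  after f: (1 2 6 4 7 5 3)
  after r: (1 3 4 6 7 5)
  after f': (1 5 3 6 4 2)
  after r: (1 5)(2 4 3)(6 7)
  after f: (1 3 6 5 2 7 4)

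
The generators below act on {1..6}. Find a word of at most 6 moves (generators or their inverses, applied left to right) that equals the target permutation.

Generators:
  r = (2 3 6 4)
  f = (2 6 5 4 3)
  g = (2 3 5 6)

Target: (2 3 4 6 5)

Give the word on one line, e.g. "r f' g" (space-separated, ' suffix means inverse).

f r f' g'

  after f: (2 6 5 4 3)
  after r: (2 4 6 5)
  after f': (2 5 3 4)
  after g': (2 3 4 6 5)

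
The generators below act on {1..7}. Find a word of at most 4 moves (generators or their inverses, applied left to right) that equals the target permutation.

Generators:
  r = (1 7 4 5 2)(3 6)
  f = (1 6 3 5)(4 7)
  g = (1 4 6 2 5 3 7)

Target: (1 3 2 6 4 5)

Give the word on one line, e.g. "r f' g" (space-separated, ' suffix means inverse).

  after r': (1 2 5 4 7)(3 6)
  after g: (1 5 6 7 4)(2 3)
  after f': (1 3 2 6 4 5)

r' g f'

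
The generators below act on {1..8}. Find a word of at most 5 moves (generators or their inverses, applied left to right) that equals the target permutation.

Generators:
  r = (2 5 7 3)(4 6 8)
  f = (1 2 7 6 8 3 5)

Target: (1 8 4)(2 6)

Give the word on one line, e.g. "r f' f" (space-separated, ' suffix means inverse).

  after r: (2 5 7 3)(4 6 8)
  after f': (1 5 2 3)(4 7 8)
  after f': (1 3 5)(2 8 4)(6 7)
  after f': (1 8 4)(2 6)

r f' f' f'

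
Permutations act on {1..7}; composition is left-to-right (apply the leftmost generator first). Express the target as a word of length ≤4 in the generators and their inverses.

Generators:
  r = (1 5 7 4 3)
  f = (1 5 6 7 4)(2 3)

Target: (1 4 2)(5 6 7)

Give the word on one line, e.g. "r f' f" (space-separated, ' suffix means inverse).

  after f': (1 4 7 6 5)(2 3)
  after r: (1 3 2)(6 7)
  after r: (2 5 7 6 4 3)
  after f': (1 4 2)(5 6 7)

f' r r f'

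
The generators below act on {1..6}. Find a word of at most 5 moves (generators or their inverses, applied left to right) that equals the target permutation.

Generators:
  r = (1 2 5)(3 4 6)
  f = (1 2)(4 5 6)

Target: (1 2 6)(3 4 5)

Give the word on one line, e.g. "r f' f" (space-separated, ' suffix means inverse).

  after f': (1 2)(4 6 5)
  after r': (2 5 3 6)
  after f: (1 2 6)(3 4 5)

f' r' f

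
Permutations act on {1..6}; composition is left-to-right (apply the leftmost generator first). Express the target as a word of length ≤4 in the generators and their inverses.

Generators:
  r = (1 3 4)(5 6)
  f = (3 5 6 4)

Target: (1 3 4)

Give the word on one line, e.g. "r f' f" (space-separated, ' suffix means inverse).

r' r'

  after r': (1 4 3)(5 6)
  after r': (1 3 4)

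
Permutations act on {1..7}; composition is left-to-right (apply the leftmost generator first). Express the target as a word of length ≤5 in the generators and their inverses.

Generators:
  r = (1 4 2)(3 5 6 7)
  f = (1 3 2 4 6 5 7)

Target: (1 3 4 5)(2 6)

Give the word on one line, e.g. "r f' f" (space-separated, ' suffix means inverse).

f r' f' r'

  after f: (1 3 2 4 6 5 7)
  after r': (1 7 2)(3 4 5 6)
  after f': (1 5 4 6)(2 7 3)
  after r': (1 3 4 5)(2 6)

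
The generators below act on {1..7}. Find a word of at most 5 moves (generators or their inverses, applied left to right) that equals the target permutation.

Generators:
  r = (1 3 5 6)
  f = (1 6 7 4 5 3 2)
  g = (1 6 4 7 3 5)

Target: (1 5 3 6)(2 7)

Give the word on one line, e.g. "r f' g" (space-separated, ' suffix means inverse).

f' r f' g

  after f': (1 2 3 5 4 7 6)
  after r: (1 2 5 4 7)(3 6)
  after f': (1 3)(2 4 6 5 7)
  after g: (1 5 3 6)(2 7)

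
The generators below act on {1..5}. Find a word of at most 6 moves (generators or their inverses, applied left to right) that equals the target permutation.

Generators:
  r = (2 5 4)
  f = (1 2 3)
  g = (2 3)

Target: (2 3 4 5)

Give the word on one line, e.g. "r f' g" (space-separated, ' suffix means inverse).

  after g': (2 3)
  after r': (2 3 4 5)
  after g': (3 4 5)
  after g': (2 3 4 5)

g' r' g' g'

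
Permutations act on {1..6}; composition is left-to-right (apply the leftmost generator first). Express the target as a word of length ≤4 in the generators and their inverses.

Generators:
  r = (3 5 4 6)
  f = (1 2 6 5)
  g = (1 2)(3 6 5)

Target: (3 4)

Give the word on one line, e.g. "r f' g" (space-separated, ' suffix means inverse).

g r' g

  after g: (1 2)(3 6 5)
  after r': (1 2)(3 4 5 6)
  after g: (3 4)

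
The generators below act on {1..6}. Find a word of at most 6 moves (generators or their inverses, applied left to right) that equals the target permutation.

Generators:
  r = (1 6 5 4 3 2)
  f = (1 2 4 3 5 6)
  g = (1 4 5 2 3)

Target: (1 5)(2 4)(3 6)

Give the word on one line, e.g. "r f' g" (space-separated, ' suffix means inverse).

  after r: (1 6 5 4 3 2)
  after f': (1 5 2 6 3)
  after f': (1 3 6 4 2 5)
  after f': (1 4)(2 3 5 6)
  after r': (1 5)(2 4)(3 6)

r f' f' f' r'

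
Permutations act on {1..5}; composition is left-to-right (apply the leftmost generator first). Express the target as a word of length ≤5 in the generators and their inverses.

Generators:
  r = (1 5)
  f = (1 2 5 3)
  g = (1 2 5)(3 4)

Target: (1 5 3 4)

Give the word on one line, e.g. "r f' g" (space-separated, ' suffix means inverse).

  after r': (1 5)
  after g': (1 2)(3 4)
  after f: (1 5 3 4)

r' g' f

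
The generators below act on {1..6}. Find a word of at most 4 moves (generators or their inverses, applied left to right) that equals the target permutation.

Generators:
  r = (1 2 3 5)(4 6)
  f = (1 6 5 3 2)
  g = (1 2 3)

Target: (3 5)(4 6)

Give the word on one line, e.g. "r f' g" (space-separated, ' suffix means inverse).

r g'

  after r: (1 2 3 5)(4 6)
  after g': (3 5)(4 6)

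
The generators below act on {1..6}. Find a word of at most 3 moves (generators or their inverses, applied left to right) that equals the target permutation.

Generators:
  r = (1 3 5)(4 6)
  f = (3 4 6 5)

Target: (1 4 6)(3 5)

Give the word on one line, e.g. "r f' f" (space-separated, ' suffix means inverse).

  after f: (3 4 6 5)
  after r: (1 3 6)
  after f: (1 4 6)(3 5)

f r f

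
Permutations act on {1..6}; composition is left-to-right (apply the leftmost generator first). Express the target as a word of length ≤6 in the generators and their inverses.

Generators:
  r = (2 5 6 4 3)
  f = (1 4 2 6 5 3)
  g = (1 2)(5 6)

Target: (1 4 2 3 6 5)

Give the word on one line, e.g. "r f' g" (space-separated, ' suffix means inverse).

g' f' g' g' g'

  after g': (1 2)(5 6)
  after f': (1 4)(2 3 5)
  after g': (1 4 2 3 6 5)
  after g': (1 4)(2 3 5)
  after g': (1 4 2 3 6 5)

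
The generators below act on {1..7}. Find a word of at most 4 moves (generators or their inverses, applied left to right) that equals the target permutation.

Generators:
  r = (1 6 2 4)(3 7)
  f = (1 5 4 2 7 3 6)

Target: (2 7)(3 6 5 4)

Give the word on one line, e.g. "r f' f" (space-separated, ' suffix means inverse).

f r' f'

  after f: (1 5 4 2 7 3 6)
  after r': (1 5 2 3)(4 6)
  after f': (2 7)(3 6 5 4)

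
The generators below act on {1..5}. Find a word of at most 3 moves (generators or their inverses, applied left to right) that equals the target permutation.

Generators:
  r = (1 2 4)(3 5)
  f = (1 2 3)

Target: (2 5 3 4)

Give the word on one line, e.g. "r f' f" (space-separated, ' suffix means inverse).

f r'

  after f: (1 2 3)
  after r': (2 5 3 4)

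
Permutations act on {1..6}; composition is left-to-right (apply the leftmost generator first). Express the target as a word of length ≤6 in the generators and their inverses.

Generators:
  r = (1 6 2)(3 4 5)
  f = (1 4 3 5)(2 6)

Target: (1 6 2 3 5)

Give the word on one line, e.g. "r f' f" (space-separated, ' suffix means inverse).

  after f': (1 5 3 4)(2 6)
  after r': (1 4 2)
  after f': (2 5 3 4 6)
  after r': (1 2 4)
  after f: (1 6 2 3 5)

f' r' f' r' f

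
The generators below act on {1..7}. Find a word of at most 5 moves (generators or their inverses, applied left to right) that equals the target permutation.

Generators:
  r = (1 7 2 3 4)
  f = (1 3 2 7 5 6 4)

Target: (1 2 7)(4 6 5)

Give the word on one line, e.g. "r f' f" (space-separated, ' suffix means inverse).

  after f': (1 4 6 5 7 2 3)
  after r': (1 3 4 6 5)
  after r': (1 2 7)(4 6 5)

f' r' r'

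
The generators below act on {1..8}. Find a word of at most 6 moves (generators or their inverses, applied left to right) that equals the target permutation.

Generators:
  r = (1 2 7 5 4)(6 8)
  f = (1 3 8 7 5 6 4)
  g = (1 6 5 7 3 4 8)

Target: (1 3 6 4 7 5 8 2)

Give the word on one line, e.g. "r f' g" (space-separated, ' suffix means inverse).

g f g' r'

  after g: (1 6 5 7 3 4 8)
  after f: (1 4 7 8 3)
  after g': (1 3 8 7 4 5 6)
  after r': (1 3 6 4 7 5 8 2)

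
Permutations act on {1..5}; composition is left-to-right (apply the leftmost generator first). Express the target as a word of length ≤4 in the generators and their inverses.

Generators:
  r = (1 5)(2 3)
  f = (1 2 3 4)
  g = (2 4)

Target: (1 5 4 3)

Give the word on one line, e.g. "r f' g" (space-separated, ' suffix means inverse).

  after r': (1 5)(2 3)
  after f': (1 5 4 3)

r' f'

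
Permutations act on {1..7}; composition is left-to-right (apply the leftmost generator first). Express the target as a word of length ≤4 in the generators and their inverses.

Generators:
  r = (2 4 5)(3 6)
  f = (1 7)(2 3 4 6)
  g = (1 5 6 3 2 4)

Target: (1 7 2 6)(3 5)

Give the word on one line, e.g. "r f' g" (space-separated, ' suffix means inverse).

f' g r

  after f': (1 7)(2 6 4 3)
  after g: (1 7 5 6)(2 3 4)
  after r: (1 7 2 6)(3 5)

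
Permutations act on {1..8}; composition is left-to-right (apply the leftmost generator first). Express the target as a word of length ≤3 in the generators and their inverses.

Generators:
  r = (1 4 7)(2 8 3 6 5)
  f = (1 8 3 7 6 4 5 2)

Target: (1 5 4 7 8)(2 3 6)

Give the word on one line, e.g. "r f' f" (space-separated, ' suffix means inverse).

  after f: (1 8 3 7 6 4 5 2)
  after r': (1 2 7 3 4 6)
  after f': (1 5 4 7 8)(2 3 6)

f r' f'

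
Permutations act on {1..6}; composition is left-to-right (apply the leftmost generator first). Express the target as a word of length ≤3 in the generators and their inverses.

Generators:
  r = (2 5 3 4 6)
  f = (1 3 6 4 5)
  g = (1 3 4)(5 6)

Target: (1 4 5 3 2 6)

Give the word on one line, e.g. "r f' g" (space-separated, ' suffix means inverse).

g f r'

  after g: (1 3 4)(5 6)
  after f: (1 6)(3 5 4)
  after r': (1 4 5 3 2 6)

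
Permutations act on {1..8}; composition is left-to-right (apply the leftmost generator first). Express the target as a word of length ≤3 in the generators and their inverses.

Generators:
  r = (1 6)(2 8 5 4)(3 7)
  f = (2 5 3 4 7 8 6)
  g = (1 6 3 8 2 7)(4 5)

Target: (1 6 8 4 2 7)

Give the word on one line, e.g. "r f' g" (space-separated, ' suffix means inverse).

  after f: (2 5 3 4 7 8 6)
  after f: (2 3 7 6 5 4 8)
  after r': (1 6 8 4 2 7)

f f r'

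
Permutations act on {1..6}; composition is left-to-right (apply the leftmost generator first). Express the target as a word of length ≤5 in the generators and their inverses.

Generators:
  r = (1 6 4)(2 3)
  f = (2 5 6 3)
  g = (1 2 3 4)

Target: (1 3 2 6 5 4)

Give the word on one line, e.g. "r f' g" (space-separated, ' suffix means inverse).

f' r' g' r g

  after f': (2 3 6 5)
  after r': (1 4 6 5 3)
  after g': (1 3 4 6 5 2)
  after r: (1 2 6 5 3)
  after g: (1 3 2 6 5 4)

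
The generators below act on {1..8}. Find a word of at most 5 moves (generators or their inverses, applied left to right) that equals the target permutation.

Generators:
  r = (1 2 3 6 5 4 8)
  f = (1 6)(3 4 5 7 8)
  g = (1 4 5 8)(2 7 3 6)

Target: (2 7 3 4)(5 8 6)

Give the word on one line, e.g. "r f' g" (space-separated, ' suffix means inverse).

f' f' f' g r'

  after f': (1 6)(3 8 7 5 4)
  after f': (3 7 4 8 5)
  after f': (1 6)(3 5 8 4 7)
  after g: (1 2 7 6 4 3 8 5)
  after r': (2 7 3 4)(5 8 6)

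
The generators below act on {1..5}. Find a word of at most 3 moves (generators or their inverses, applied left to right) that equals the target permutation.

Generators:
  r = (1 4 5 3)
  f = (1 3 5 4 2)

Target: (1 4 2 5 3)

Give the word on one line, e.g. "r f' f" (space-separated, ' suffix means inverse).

f r r

  after f: (1 3 5 4 2)
  after r: (2 4)
  after r: (1 4 2 5 3)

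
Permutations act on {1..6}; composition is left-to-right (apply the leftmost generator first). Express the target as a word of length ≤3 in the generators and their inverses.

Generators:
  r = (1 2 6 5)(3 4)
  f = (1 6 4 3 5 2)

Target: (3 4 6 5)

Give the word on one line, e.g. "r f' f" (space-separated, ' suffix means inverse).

  after r': (1 5 6 2)(3 4)
  after f: (1 2 6)(4 5)
  after r': (3 4 6 5)

r' f r'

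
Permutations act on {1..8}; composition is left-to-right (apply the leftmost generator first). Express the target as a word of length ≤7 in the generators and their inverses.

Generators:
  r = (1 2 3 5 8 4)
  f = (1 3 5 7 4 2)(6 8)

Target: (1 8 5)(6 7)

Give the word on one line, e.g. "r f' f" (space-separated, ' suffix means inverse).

r' f' r f' r

  after r': (1 4 8 5 3 2)
  after f': (1 7 5)(3 4 6 8)
  after r: (1 7 8 5 2 3)(4 6)
  after f': (1 5 4 8 3 2)(6 7)
  after r: (1 8 5)(6 7)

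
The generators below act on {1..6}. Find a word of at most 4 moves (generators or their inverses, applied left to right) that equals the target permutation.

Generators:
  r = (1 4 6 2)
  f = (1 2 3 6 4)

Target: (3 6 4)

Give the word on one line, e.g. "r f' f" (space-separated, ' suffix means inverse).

f' r f r'

  after f': (1 4 6 3 2)
  after r: (1 6 3)(2 4)
  after f: (1 4 3 2)
  after r': (3 6 4)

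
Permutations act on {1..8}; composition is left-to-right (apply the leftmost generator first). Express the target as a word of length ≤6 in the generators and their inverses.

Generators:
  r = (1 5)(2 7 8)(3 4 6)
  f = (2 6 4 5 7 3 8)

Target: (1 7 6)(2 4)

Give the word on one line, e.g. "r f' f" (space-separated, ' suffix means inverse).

  after f: (2 6 4 5 7 3 8)
  after f: (2 4 7 8 6 5 3)
  after r: (1 5 4 8 3 7 2 6)
  after f: (1 7 6)(2 4)

f f r f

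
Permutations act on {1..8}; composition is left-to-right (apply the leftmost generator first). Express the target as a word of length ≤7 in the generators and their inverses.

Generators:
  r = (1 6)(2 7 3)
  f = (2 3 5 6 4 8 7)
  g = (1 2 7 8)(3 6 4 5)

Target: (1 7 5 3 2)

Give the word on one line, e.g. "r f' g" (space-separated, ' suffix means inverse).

  after r': (1 6)(2 3 7)
  after g: (1 4 5 3 8)(2 6)
  after r': (1 4 5 7 2)(3 8 6)
  after f: (1 8 4 6 5 2)(3 7)
  after f: (1 7 5 3 2)

r' g r' f f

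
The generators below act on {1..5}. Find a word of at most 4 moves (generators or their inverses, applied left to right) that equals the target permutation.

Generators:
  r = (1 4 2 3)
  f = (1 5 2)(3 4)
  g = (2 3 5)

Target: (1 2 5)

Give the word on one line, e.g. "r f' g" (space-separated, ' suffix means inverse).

f f

  after f: (1 5 2)(3 4)
  after f: (1 2 5)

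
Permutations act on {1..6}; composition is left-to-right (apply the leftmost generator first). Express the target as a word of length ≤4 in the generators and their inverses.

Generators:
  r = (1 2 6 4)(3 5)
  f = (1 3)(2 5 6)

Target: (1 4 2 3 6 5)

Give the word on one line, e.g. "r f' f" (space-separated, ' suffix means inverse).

  after r': (1 4 6 2)(3 5)
  after f: (1 4 2 3 6 5)

r' f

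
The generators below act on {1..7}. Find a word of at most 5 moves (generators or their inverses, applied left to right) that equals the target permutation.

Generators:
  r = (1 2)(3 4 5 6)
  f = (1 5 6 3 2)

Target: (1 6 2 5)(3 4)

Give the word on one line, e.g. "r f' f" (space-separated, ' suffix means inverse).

f' f' r'

  after f': (1 2 3 6 5)
  after f': (1 3 5 2 6)
  after r': (1 6 2 5)(3 4)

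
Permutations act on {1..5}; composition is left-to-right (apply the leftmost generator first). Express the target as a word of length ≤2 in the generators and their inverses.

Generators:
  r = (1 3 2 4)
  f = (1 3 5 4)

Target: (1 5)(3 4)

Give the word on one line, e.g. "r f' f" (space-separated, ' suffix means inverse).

  after f': (1 4 5 3)
  after f': (1 5)(3 4)

f' f'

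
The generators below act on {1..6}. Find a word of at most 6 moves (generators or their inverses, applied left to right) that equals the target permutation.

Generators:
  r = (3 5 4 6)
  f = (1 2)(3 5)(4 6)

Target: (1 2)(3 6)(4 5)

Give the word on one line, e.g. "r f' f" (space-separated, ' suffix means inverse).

  after r': (3 6 4 5)
  after f': (1 2)(3 4)
  after r: (1 2)(3 6)(4 5)
  after f: (3 4)(5 6)
  after f: (1 2)(3 6)(4 5)

r' f' r f f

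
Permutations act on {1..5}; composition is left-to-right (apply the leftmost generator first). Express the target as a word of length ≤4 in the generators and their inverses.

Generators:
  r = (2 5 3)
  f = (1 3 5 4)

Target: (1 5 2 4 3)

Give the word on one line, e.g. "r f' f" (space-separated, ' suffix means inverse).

  after r: (2 5 3)
  after r: (2 3 5)
  after f: (1 3 4)(2 5)
  after f: (1 5 2 4 3)

r r f f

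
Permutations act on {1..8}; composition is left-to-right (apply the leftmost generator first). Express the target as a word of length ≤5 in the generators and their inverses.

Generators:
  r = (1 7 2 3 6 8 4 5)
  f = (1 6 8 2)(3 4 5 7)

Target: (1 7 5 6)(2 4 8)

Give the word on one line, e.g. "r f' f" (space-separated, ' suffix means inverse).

r r f r

  after r: (1 7 2 3 6 8 4 5)
  after r: (1 2 6 4)(3 8 5 7)
  after f: (2 8 7 4 6 5 3)
  after r: (1 7 5 6)(2 4 8)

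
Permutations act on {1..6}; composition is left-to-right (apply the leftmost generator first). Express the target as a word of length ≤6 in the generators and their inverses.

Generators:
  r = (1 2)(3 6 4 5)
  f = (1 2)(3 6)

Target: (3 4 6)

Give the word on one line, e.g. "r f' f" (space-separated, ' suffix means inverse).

r f' r' r'

  after r: (1 2)(3 6 4 5)
  after f': (4 5 6)
  after r': (1 2)(3 5)
  after r': (3 4 6)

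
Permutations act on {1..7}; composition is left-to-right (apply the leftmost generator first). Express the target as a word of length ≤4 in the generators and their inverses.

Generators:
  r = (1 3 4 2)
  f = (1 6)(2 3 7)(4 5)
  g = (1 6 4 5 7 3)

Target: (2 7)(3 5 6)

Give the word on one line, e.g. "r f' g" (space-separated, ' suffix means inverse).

f g'

  after f: (1 6)(2 3 7)(4 5)
  after g': (2 7)(3 5 6)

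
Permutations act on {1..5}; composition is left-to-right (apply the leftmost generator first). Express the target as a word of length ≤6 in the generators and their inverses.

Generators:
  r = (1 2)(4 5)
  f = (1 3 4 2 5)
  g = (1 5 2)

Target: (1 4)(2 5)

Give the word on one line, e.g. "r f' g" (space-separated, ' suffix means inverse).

f r' g' f g'

  after f: (1 3 4 2 5)
  after r': (1 3 5 2 4)
  after g': (1 3)(2 4)
  after f: (1 4 5)
  after g': (1 4)(2 5)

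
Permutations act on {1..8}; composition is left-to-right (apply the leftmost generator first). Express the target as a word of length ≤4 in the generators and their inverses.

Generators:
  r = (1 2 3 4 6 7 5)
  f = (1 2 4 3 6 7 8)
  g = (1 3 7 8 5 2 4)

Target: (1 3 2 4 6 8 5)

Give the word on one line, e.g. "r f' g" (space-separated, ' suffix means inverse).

  after r: (1 2 3 4 6 7 5)
  after f: (1 4 7 5 2 6 8)
  after r': (1 3 2 4 6 8 5)

r f r'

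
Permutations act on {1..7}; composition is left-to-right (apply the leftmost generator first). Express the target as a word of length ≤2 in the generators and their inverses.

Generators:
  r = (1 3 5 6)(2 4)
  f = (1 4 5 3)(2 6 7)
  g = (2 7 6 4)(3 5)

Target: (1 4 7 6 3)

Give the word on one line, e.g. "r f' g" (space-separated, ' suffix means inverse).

r' g

  after r': (1 6 5 3)(2 4)
  after g: (1 4 7 6 3)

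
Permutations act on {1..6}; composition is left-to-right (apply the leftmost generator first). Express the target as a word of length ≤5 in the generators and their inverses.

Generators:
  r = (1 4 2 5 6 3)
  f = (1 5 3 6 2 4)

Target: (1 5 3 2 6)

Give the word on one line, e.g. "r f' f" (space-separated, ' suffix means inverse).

f' r' r' f'

  after f': (1 4 2 6 3 5)
  after r': (2 5 3)
  after r': (1 3 4)(5 6)
  after f': (1 5 3 2 6)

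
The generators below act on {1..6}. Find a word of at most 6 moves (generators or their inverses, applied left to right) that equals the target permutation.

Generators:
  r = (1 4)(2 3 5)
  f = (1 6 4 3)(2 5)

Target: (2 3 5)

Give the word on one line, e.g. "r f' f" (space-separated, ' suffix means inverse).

  after r: (1 4)(2 3 5)
  after r: (2 5 3)
  after r: (1 4)
  after r: (2 3 5)

r r r r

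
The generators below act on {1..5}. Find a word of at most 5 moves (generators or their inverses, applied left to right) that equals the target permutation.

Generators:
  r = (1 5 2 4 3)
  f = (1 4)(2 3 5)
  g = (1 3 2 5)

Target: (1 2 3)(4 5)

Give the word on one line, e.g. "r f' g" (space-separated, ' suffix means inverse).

g f g'

  after g: (1 3 2 5)
  after f: (1 5 4)
  after g': (1 2 3)(4 5)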